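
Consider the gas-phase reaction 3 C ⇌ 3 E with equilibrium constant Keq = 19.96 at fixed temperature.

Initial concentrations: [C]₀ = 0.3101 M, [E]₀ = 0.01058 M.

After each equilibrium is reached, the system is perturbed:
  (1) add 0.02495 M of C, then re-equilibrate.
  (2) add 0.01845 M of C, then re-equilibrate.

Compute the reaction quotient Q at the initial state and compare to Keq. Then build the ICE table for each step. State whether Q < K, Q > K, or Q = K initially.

Q₀ = 3.9715e-05 vs Keq = 19.96 ⇒ Q<K, forward
Step 1:
                    C           E
  init         0.3101     0.01058
  Δ           -0.2237      0.2237
  eq          0.08638      0.2343
  solve Keq expr → x = 0.07457; check Q = 19.96
Then add 0.02495 M of C.
Step 2:
                    C           E
  init         0.1113      0.2343
  Δ          -0.01823     0.01823
  eq           0.0931      0.2525
  solve Keq expr → x = 0.006077; check Q = 19.96
Then add 0.01845 M of C.
Step 3:
                    C           E
  init         0.1115      0.2525
  Δ          -0.01348     0.01348
  eq          0.09807       0.266
  solve Keq expr → x = 0.004493; check Q = 19.96

Q₀ = 3.9715e-05; Q < K (proceeds forward)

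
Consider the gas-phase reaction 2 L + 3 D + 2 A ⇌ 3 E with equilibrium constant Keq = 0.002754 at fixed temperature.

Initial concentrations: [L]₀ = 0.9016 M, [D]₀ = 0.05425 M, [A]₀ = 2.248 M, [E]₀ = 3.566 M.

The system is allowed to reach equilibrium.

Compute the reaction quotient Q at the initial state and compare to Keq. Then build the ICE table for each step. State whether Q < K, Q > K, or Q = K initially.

Q₀ = 6.9139e+04 vs Keq = 0.002754 ⇒ Q>K, reverse
Step 1:
                    L           D           A           E
  I            0.9016     0.05425       2.248       3.566
  C             1.473        2.21       1.473       -2.21
  E             2.375       2.264       3.721       1.356
  solve Keq expr → x = -0.7366; check Q = 0.002754

Q₀ = 6.9139e+04; Q > K (proceeds reverse)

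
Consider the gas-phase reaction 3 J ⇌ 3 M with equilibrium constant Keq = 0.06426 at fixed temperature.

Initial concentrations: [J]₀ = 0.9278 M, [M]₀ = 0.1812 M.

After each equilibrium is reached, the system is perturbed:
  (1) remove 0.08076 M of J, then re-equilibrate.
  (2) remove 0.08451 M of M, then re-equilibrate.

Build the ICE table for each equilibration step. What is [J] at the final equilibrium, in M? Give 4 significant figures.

[J]_eq = 0.6738 M

Q₀ = 0.007449 vs Keq = 0.06426 ⇒ Q<K, forward
Step 1:
                   J          M
  I           0.9278     0.1812
  C           -0.136      0.136
  E           0.7918     0.3172
  solve Keq expr → x = 0.04532; check Q = 0.06426
Then remove 0.08076 M of J.
Step 2:
                   J          M
  I           0.7111     0.3172
  C           0.0231    -0.0231
  E           0.7342     0.2941
  solve Keq expr → x = -0.007699; check Q = 0.06426
Then remove 0.08451 M of M.
Step 3:
                   J          M
  I           0.7342     0.2096
  C         -0.06034    0.06034
  E           0.6738     0.2699
  solve Keq expr → x = 0.02011; check Q = 0.06426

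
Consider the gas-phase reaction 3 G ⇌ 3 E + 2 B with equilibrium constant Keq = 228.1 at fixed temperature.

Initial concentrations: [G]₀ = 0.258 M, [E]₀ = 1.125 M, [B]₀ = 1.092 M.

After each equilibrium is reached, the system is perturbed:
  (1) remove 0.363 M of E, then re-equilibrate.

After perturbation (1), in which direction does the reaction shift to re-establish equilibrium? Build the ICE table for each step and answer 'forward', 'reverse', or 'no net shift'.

Direction: forward

Q₀ = 98.87 vs Keq = 228.1 ⇒ Q<K, forward
Step 1:
                    G           E           B
  I             0.258       1.125       1.092
  C          -0.04995     0.04995      0.0333
  E             0.208       1.175       1.125
  solve Keq expr → x = 0.01665; check Q = 228.1
Then remove 0.363 M of E.
Step 2:
                    G           E           B
  I             0.208       0.812       1.125
  C          -0.05195     0.05195     0.03464
  E            0.1561      0.8639        1.16
  solve Keq expr → x = 0.01732; check Q = 228.1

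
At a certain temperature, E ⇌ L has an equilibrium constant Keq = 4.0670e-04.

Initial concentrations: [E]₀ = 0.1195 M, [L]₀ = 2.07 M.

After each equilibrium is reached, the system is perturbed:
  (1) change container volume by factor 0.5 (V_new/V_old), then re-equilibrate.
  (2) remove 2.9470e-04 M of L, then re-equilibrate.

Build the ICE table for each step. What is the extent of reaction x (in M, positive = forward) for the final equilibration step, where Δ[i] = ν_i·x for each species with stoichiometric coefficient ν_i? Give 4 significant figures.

Q₀ = 17.32 vs Keq = 4.0670e-04 ⇒ Q>K, reverse
Step 1:
                   E          L
  I           0.1195       2.07
  C            2.069     -2.069
  E            2.189 8.9011e-04
  solve Keq expr → x = -2.069; check Q = 4.0670e-04
Then change container volume by factor 0.5 (V_new/V_old).
Step 2:
                   E          L
  I            4.377    0.00178
  C                0          0
  E            4.377    0.00178
  solve Keq expr → x = 0; check Q = 4.0670e-04
Then remove 2.9470e-04 M of L.
Step 3:
                   E          L
  I            4.377   0.001486
  C       -2.9458e-04 2.9458e-04
  E            4.377    0.00178
  solve Keq expr → x = 2.9458e-04; check Q = 4.0670e-04

x = 2.9458e-04 M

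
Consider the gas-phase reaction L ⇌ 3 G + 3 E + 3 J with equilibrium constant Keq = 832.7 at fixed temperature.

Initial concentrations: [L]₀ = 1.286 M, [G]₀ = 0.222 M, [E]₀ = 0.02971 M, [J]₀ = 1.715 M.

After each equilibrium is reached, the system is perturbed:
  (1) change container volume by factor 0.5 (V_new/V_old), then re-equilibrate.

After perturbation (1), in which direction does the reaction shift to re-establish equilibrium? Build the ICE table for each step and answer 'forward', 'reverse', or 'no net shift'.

Direction: reverse

Q₀ = 1.1254e-06 vs Keq = 832.7 ⇒ Q<K, forward
Step 1:
                    L           G           E           J
  I             1.286       0.222     0.02971       1.715
  C           -0.5049       1.515       1.515       1.515
  E            0.7811       1.737       1.545        3.23
  solve Keq expr → x = 0.5049; check Q = 832.7
Then change container volume by factor 0.5 (V_new/V_old).
Step 2:
                    L           G           E           J
  I             1.562       3.474       3.089        6.46
  C            0.5598      -1.679      -1.679      -1.679
  E             2.122       1.794        1.41        4.78
  solve Keq expr → x = -0.5598; check Q = 832.7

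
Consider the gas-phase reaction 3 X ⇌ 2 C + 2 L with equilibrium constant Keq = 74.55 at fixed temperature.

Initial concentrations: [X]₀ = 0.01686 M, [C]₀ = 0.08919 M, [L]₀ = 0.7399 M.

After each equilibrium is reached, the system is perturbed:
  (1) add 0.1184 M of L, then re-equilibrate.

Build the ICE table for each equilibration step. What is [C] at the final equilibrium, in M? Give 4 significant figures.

Q₀ = 908.7 vs Keq = 74.55 ⇒ Q>K, reverse
Step 1:
                   X          C          L
  I          0.01686    0.08919     0.7399
  C            0.018     -0.012     -0.012
  E          0.03486    0.07719     0.7279
  solve Keq expr → x = -0.005999; check Q = 74.55
Then add 0.1184 M of L.
Step 2:
                   X          C          L
  I          0.03486    0.07719     0.8463
  C         0.002964  -0.001976  -0.001976
  E          0.03782    0.07522     0.8443
  solve Keq expr → x = -9.8815e-04; check Q = 74.55

[C]_eq = 0.07522 M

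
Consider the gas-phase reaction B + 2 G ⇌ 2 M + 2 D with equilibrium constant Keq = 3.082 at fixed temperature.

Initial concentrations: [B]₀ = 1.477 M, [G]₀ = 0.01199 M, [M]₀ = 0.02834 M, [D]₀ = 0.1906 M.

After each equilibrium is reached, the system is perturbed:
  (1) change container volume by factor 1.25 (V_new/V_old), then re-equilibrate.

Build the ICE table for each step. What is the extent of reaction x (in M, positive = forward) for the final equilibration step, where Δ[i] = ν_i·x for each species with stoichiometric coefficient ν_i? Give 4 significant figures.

x = 1.3238e-04 M

Q₀ = 0.1374 vs Keq = 3.082 ⇒ Q<K, forward
Step 1:
                    B           G           M           D
  I             1.477     0.01199     0.02834      0.1906
  C         -0.004271   -0.008542    0.008542    0.008542
  E             1.473    0.003448     0.03688      0.1991
  solve Keq expr → x = 0.004271; check Q = 3.082
Then change container volume by factor 1.25 (V_new/V_old).
Step 2:
                    B           G           M           D
  I             1.178    0.002758     0.02951      0.1593
  C       -1.3238e-04 -2.6476e-04  2.6476e-04  2.6476e-04
  E             1.178    0.002493     0.02977      0.1596
  solve Keq expr → x = 1.3238e-04; check Q = 3.082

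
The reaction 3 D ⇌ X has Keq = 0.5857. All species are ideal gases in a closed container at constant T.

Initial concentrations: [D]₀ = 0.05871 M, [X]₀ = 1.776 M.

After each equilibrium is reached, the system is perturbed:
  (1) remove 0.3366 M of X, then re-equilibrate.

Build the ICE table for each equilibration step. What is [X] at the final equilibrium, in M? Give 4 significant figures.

[X]_eq = 1.054 M

Q₀ = 8776 vs Keq = 0.5857 ⇒ Q>K, reverse
Step 1:
                  D         X
  init      0.05871     1.776
  Δ           1.264   -0.4213
  eq          1.322     1.355
  solve Keq expr → x = -0.4213; check Q = 0.5857
Then remove 0.3366 M of X.
Step 2:
                  D         X
  init        1.322     1.018
  Δ         -0.1063   0.03544
  eq          1.216     1.054
  solve Keq expr → x = 0.03544; check Q = 0.5857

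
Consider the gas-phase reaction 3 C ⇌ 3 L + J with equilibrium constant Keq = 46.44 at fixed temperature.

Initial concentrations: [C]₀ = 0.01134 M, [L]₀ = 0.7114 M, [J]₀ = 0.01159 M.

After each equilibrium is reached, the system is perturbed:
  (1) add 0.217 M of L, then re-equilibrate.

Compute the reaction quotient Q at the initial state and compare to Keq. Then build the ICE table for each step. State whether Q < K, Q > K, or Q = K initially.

Q₀ = 2861; Q > K (proceeds reverse)

Q₀ = 2861 vs Keq = 46.44 ⇒ Q>K, reverse
Step 1:
                  C         L         J
  I         0.01134    0.7114   0.01159
  C         0.02077  -0.02077 -0.006923
  E         0.03211    0.6906  0.004667
  solve Keq expr → x = -0.006923; check Q = 46.44
Then add 0.217 M of L.
Step 2:
                  C         L         J
  I         0.03211    0.9076  0.004667
  C        0.004623 -0.004623 -0.001541
  E         0.03673     0.903  0.003126
  solve Keq expr → x = -0.001541; check Q = 46.44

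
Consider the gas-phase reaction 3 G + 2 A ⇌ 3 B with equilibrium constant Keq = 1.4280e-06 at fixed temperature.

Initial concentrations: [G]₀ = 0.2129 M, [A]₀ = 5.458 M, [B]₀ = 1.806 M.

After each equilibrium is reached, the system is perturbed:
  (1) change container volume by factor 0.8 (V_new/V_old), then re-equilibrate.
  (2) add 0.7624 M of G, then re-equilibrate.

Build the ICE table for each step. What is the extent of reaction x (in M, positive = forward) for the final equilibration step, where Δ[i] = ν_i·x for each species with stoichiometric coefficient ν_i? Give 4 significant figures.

x = 0.01109 M

Q₀ = 20.49 vs Keq = 1.4280e-06 ⇒ Q>K, reverse
Step 1:
                   G          A          B
  I           0.2129      5.458      1.806
  C            1.729      1.153     -1.729
  E            1.942      6.611    0.07702
  solve Keq expr → x = -0.5763; check Q = 1.4280e-06
Then change container volume by factor 0.8 (V_new/V_old).
Step 2:
                   G          A          B
  I            2.427      8.263    0.09628
  C         -0.01468  -0.009786    0.01468
  E            2.413      8.254      0.111
  solve Keq expr → x = 0.004893; check Q = 1.4280e-06
Then add 0.7624 M of G.
Step 3:
                   G          A          B
  I            3.175      8.254      0.111
  C         -0.03327   -0.02218    0.03327
  E            3.142      8.231     0.1442
  solve Keq expr → x = 0.01109; check Q = 1.4280e-06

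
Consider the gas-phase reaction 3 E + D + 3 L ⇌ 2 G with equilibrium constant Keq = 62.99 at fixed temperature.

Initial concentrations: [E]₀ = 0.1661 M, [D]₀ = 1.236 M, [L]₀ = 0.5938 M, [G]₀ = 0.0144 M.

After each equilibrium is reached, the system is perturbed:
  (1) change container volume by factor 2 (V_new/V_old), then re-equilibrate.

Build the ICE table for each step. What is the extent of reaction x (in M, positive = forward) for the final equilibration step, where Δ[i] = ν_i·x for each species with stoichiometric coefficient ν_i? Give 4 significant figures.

x = -0.009523 M

Q₀ = 0.1749 vs Keq = 62.99 ⇒ Q<K, forward
Step 1:
                    E           D           L           G
  init         0.1661       1.236      0.5938      0.0144
  Δ          -0.08591    -0.02864    -0.08591     0.05727
  eq          0.08019       1.207      0.5079     0.07167
  solve Keq expr → x = 0.02864; check Q = 62.99
Then change container volume by factor 2 (V_new/V_old).
Step 2:
                    E           D           L           G
  init        0.04009      0.6037      0.2539     0.03584
  Δ           0.02857    0.009523     0.02857    -0.01905
  eq          0.06866      0.6132      0.2825     0.01679
  solve Keq expr → x = -0.009523; check Q = 62.99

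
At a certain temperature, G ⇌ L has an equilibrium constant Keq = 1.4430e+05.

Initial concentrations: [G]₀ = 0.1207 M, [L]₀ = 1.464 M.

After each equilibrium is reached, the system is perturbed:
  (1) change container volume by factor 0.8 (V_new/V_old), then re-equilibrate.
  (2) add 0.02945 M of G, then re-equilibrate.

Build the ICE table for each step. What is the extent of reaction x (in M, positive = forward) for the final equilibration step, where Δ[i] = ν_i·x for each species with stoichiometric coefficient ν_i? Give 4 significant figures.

Q₀ = 12.13 vs Keq = 1.4430e+05 ⇒ Q<K, forward
Step 1:
                    G           L
  I            0.1207       1.464
  C           -0.1207      0.1207
  E        1.0982e-05       1.585
  solve Keq expr → x = 0.1207; check Q = 1.4430e+05
Then change container volume by factor 0.8 (V_new/V_old).
Step 2:
                    G           L
  I        1.3727e-05       1.981
  C                 0           0
  E        1.3727e-05       1.981
  solve Keq expr → x = 0; check Q = 1.4430e+05
Then add 0.02945 M of G.
Step 3:
                    G           L
  I           0.02946       1.981
  C          -0.02945     0.02945
  E        1.3931e-05        2.01
  solve Keq expr → x = 0.02945; check Q = 1.4430e+05

x = 0.02945 M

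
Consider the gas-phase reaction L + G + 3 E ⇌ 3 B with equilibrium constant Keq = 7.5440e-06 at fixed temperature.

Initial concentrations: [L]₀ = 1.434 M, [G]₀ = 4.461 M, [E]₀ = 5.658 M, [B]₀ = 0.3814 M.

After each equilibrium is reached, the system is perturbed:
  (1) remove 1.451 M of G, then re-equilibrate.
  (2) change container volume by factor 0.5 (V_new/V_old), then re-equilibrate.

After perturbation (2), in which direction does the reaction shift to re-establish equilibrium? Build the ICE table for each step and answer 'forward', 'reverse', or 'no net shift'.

Q₀ = 4.7882e-05 vs Keq = 7.5440e-06 ⇒ Q>K, reverse
Step 1:
                    L           G           E           B
  I             1.434       4.461       5.658      0.3814
  C           0.05527     0.05527      0.1658     -0.1658
  E             1.489       4.516       5.824      0.2156
  solve Keq expr → x = -0.05527; check Q = 7.5440e-06
Then remove 1.451 M of G.
Step 2:
                    L           G           E           B
  I             1.489       3.065       5.824      0.2156
  C          0.008266    0.008266      0.0248     -0.0248
  E             1.498       3.074       5.849      0.1908
  solve Keq expr → x = -0.008266; check Q = 7.5440e-06
Then change container volume by factor 0.5 (V_new/V_old).
Step 3:
                    L           G           E           B
  I             2.995       6.147        11.7      0.3816
  C          -0.06888    -0.06888     -0.2066      0.2066
  E             2.926       6.078       11.49      0.5883
  solve Keq expr → x = 0.06888; check Q = 7.5440e-06

Direction: forward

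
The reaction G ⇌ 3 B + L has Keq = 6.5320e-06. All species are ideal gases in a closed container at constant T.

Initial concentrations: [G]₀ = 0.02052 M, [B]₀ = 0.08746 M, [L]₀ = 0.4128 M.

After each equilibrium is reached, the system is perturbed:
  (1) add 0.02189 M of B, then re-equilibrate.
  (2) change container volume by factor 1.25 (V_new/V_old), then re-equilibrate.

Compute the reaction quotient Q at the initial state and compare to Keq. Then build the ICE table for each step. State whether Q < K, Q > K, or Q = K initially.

Q₀ = 0.01346; Q > K (proceeds reverse)

Q₀ = 0.01346 vs Keq = 6.5320e-06 ⇒ Q>K, reverse
Step 1:
                    G           B           L
  init        0.02052     0.08746      0.4128
  Δ           0.02608    -0.07823    -0.02608
  eq           0.0466    0.009233      0.3867
  solve Keq expr → x = -0.02608; check Q = 6.5320e-06
Then add 0.02189 M of B.
Step 2:
                    G           B           L
  init         0.0466     0.03112      0.3867
  Δ          0.007127    -0.02138   -0.007127
  eq          0.05372    0.009742      0.3796
  solve Keq expr → x = -0.007127; check Q = 6.5320e-06
Then change container volume by factor 1.25 (V_new/V_old).
Step 3:
                    G           B           L
  init        0.04298    0.007793      0.3037
  Δ       -6.3122e-04    0.001894  6.3122e-04
  eq          0.04235    0.009687      0.3043
  solve Keq expr → x = 6.3122e-04; check Q = 6.5320e-06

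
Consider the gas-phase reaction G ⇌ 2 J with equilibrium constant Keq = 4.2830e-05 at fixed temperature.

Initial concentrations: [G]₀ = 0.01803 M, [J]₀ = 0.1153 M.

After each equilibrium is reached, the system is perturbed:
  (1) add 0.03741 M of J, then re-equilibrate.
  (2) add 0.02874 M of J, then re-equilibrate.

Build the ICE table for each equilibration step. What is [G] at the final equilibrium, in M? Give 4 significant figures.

[G]_eq = 0.1077 M

Q₀ = 0.7373 vs Keq = 4.2830e-05 ⇒ Q>K, reverse
Step 1:
                  G         J
  Initial   0.01803    0.1153
  Change    0.05676   -0.1135
  Equil     0.07479   0.00179
  solve Keq expr → x = -0.05676; check Q = 4.2830e-05
Then add 0.03741 M of J.
Step 2:
                  G         J
  Initial   0.07479    0.0392
  Change     0.0186   -0.0372
  Equil     0.09339     0.002
  solve Keq expr → x = -0.0186; check Q = 4.2830e-05
Then add 0.02874 M of J.
Step 3:
                  G         J
  Initial   0.09339   0.03074
  Change     0.0143  -0.02859
  Equil      0.1077  0.002148
  solve Keq expr → x = -0.0143; check Q = 4.2830e-05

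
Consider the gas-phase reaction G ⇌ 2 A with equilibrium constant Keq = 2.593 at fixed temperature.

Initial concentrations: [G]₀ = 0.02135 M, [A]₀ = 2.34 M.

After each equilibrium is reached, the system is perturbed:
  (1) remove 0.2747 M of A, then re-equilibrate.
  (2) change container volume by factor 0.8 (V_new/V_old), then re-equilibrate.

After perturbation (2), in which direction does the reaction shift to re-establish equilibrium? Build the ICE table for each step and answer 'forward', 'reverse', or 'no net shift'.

Direction: reverse

Q₀ = 256.5 vs Keq = 2.593 ⇒ Q>K, reverse
Step 1:
                   G          A
  Initial    0.02135       2.34
  Change      0.5575     -1.115
  Equil       0.5788      1.225
  solve Keq expr → x = -0.5575; check Q = 2.593
Then remove 0.2747 M of A.
Step 2:
                   G          A
  Initial     0.5788     0.9504
  Change    -0.08855     0.1771
  Equil       0.4903      1.127
  solve Keq expr → x = 0.08855; check Q = 2.593
Then change container volume by factor 0.8 (V_new/V_old).
Step 3:
                   G          A
  Initial     0.6128      1.409
  Change     0.04946   -0.09891
  Equil       0.6623       1.31
  solve Keq expr → x = -0.04946; check Q = 2.593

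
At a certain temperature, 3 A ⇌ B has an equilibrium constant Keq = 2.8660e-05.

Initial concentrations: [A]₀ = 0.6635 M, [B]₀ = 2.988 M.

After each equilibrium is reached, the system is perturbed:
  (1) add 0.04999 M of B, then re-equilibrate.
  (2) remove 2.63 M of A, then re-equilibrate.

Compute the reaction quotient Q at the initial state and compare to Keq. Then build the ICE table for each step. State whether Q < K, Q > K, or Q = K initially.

Q₀ = 10.23 vs Keq = 2.8660e-05 ⇒ Q>K, reverse
Step 1:
                   A          B
  Initial     0.6635      2.988
  Change       8.889     -2.963
  Equil        9.553    0.02498
  solve Keq expr → x = -2.963; check Q = 2.8660e-05
Then add 0.04999 M of B.
Step 2:
                   A          B
  Initial      9.553    0.07497
  Change      0.1465   -0.04882
  Equil        9.699    0.02615
  solve Keq expr → x = -0.04882; check Q = 2.8660e-05
Then remove 2.63 M of A.
Step 3:
                   A          B
  Initial      7.069    0.02615
  Change     0.04746   -0.01582
  Equil        7.116    0.01033
  solve Keq expr → x = -0.01582; check Q = 2.8660e-05

Q₀ = 10.23; Q > K (proceeds reverse)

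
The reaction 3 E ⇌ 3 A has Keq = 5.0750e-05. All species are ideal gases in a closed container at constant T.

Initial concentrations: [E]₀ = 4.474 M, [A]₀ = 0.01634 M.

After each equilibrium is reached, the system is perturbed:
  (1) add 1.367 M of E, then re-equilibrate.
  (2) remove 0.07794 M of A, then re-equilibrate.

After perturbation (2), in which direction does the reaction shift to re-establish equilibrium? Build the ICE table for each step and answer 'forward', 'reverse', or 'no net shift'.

Q₀ = 4.8716e-08 vs Keq = 5.0750e-05 ⇒ Q<K, forward
Step 1:
                    E           A
  init          4.474     0.01634
  Δ            -0.144       0.144
  eq             4.33      0.1603
  solve Keq expr → x = 0.04799; check Q = 5.0750e-05
Then add 1.367 M of E.
Step 2:
                    E           A
  init          5.697      0.1603
  Δ           -0.0488      0.0488
  eq            5.648      0.2091
  solve Keq expr → x = 0.01627; check Q = 5.0750e-05
Then remove 0.07794 M of A.
Step 3:
                    E           A
  init          5.648      0.1312
  Δ          -0.07516     0.07516
  eq            5.573      0.2063
  solve Keq expr → x = 0.02505; check Q = 5.0750e-05

Direction: forward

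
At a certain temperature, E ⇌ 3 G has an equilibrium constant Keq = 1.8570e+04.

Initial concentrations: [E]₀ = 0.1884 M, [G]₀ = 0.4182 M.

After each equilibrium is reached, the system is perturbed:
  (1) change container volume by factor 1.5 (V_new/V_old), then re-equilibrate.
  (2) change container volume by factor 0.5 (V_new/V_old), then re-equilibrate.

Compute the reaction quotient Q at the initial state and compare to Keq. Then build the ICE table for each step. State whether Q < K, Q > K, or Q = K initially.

Q₀ = 0.3882 vs Keq = 1.8570e+04 ⇒ Q<K, forward
Step 1:
                    E           G
  Initial      0.1884      0.4182
  Change      -0.1883       0.565
  Equil    5.1189e-05      0.9832
  solve Keq expr → x = 0.1883; check Q = 1.8570e+04
Then change container volume by factor 1.5 (V_new/V_old).
Step 2:
                    E           G
  Initial  3.4126e-05      0.6555
  Change  -1.8955e-05  5.6865e-05
  Equil    1.5171e-05      0.6556
  solve Keq expr → x = 1.8955e-05; check Q = 1.8570e+04
Then change container volume by factor 0.5 (V_new/V_old).
Step 3:
                    E           G
  Initial  3.0342e-05       1.311
  Change   9.0950e-05 -2.7285e-04
  Equil    1.2129e-04       1.311
  solve Keq expr → x = -9.0950e-05; check Q = 1.8570e+04

Q₀ = 0.3882; Q < K (proceeds forward)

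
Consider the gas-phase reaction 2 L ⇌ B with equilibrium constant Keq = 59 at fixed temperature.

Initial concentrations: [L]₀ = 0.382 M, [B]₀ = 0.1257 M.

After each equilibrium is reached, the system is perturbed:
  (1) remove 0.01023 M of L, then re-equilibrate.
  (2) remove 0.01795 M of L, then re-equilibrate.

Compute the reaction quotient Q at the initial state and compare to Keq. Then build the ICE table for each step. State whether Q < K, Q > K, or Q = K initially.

Q₀ = 0.8614 vs Keq = 59 ⇒ Q<K, forward
Step 1:
                    L           B
  I             0.382      0.1257
  C           -0.3128      0.1564
  E           0.06915      0.2821
  solve Keq expr → x = 0.1564; check Q = 59
Then remove 0.01023 M of L.
Step 2:
                    L           B
  I           0.05892      0.2821
  C          0.009637   -0.004818
  E           0.06856      0.2773
  solve Keq expr → x = -0.004818; check Q = 59
Then remove 0.01795 M of L.
Step 3:
                    L           B
  I           0.05061      0.2773
  C            0.0169   -0.008449
  E            0.0675      0.2689
  solve Keq expr → x = -0.008449; check Q = 59

Q₀ = 0.8614; Q < K (proceeds forward)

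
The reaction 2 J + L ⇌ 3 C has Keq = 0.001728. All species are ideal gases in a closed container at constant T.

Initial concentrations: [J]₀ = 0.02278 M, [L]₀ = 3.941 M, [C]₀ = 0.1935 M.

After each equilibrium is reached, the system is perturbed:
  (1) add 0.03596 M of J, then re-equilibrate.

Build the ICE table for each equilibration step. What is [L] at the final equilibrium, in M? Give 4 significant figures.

Q₀ = 3.543 vs Keq = 0.001728 ⇒ Q>K, reverse
Step 1:
                   J          L          C
  Initial    0.02278      3.941     0.1935
  Change       0.098      0.049     -0.147
  Equil       0.1208       3.99     0.0465
  solve Keq expr → x = -0.049; check Q = 0.001728
Then add 0.03596 M of J.
Step 2:
                   J          L          C
  Initial     0.1567       3.99     0.0465
  Change   -0.005075  -0.002537   0.007612
  Equil       0.1517      3.987    0.05412
  solve Keq expr → x = 0.002537; check Q = 0.001728

[L]_eq = 3.987 M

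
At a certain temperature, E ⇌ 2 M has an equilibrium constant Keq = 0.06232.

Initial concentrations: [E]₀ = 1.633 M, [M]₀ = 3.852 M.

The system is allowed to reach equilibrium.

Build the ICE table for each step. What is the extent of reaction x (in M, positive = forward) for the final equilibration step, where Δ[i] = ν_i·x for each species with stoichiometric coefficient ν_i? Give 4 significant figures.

x = -1.698 M

Q₀ = 9.086 vs Keq = 0.06232 ⇒ Q>K, reverse
Step 1:
                  E         M
  init        1.633     3.852
  Δ           1.698    -3.396
  eq          3.331    0.4556
  solve Keq expr → x = -1.698; check Q = 0.06232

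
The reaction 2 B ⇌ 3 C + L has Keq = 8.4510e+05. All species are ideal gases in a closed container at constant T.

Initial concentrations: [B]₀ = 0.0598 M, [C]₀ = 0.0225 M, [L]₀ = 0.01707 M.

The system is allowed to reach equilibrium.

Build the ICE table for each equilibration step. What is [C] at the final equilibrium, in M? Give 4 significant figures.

Q₀ = 5.4372e-05 vs Keq = 8.4510e+05 ⇒ Q<K, forward
Step 1:
                    B           C           L
  Initial      0.0598      0.0225     0.01707
  Change     -0.05979     0.08969      0.0299
  Equil    8.8582e-06      0.1122     0.04697
  solve Keq expr → x = 0.0299; check Q = 8.4510e+05

[C]_eq = 0.1122 M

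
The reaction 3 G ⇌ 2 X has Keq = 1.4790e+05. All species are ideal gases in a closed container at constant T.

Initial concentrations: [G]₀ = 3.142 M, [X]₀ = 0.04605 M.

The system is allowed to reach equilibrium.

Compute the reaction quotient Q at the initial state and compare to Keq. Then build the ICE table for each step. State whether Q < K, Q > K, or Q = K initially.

Q₀ = 6.8366e-05 vs Keq = 1.4790e+05 ⇒ Q<K, forward
Step 1:
                    G           X
  init          3.142     0.04605
  Δ            -3.111       2.074
  eq           0.0312        2.12
  solve Keq expr → x = 1.037; check Q = 1.4790e+05

Q₀ = 6.8366e-05; Q < K (proceeds forward)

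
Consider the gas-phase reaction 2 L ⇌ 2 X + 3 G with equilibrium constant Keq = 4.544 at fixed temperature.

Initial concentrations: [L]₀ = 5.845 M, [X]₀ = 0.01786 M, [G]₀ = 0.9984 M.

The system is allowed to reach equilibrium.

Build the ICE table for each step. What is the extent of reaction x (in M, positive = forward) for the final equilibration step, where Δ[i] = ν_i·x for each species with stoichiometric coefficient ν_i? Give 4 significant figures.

Q₀ = 9.2920e-06 vs Keq = 4.544 ⇒ Q<K, forward
Step 1:
                   L          X          G
  I            5.845    0.01786     0.9984
  C           -1.526      1.526      2.289
  E            4.319      1.544      3.288
  solve Keq expr → x = 0.7632; check Q = 4.544

x = 0.7632 M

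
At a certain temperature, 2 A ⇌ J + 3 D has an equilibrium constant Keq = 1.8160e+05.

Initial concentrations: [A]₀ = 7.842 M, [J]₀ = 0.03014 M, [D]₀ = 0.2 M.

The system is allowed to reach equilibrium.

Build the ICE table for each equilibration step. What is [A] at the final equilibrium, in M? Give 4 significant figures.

Q₀ = 3.9208e-06 vs Keq = 1.8160e+05 ⇒ Q<K, forward
Step 1:
                   A          J          D
  Initial      7.842    0.03014        0.2
  Change      -7.658      3.829      11.49
  Equil       0.1842      3.859      11.69
  solve Keq expr → x = 3.829; check Q = 1.8160e+05

[A]_eq = 0.1842 M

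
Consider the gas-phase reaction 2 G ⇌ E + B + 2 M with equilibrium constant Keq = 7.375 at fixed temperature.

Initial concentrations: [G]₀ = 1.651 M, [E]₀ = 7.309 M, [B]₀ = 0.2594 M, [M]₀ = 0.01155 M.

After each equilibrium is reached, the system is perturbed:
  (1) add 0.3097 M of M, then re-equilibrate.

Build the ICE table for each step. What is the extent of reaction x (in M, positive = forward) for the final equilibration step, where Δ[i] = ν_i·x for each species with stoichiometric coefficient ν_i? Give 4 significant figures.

Q₀ = 9.2789e-05 vs Keq = 7.375 ⇒ Q<K, forward
Step 1:
                  G         E         B         M
  Initial     1.651     7.309    0.2594   0.01155
  Change    -0.8831    0.4416    0.4416    0.8831
  Equil      0.7679     7.751     0.701    0.8947
  solve Keq expr → x = 0.4416; check Q = 7.375
Then add 0.3097 M of M.
Step 2:
                  G         E         B         M
  Initial    0.7679     7.751     0.701     1.204
  Change     0.1194  -0.05969  -0.05969   -0.1194
  Equil      0.8873     7.691    0.6413     1.085
  solve Keq expr → x = -0.05969; check Q = 7.375

x = -0.05969 M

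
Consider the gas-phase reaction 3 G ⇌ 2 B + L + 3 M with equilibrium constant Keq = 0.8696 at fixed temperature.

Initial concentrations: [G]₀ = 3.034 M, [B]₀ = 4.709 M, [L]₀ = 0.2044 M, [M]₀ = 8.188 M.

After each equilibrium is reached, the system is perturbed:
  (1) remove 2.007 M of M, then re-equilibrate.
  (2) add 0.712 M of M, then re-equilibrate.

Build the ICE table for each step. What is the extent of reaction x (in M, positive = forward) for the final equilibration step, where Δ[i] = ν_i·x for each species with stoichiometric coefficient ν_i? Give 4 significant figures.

Q₀ = 89.09 vs Keq = 0.8696 ⇒ Q>K, reverse
Step 1:
                    G           B           L           M
  I             3.034       4.709      0.2044       8.188
  C            0.5978     -0.3985     -0.1993     -0.5978
  E             3.632        4.31    0.005127        7.59
  solve Keq expr → x = -0.1993; check Q = 0.8696
Then remove 2.007 M of M.
Step 2:
                    G           B           L           M
  I             3.632        4.31    0.005127       5.583
  C          -0.02188     0.01458    0.007292     0.02188
  E              3.61       4.325     0.01242       5.605
  solve Keq expr → x = 0.007292; check Q = 0.8696
Then add 0.712 M of M.
Step 3:
                    G           B           L           M
  I              3.61       4.325     0.01242       6.317
  C           0.01078   -0.007183   -0.003592    -0.01078
  E             3.621       4.318    0.008828       6.306
  solve Keq expr → x = -0.003592; check Q = 0.8696

x = -0.003592 M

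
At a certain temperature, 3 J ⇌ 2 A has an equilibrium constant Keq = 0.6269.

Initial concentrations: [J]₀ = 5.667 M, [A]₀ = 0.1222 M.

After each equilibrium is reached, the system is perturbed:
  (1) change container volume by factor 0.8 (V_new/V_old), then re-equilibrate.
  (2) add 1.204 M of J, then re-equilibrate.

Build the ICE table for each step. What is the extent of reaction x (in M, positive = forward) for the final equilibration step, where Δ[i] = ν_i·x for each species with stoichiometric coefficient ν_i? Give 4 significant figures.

Q₀ = 8.2051e-05 vs Keq = 0.6269 ⇒ Q<K, forward
Step 1:
                    J           A
  Initial       5.667      0.1222
  Change       -3.529       2.353
  Equil         2.138       2.475
  solve Keq expr → x = 1.176; check Q = 0.6269
Then change container volume by factor 0.8 (V_new/V_old).
Step 2:
                    J           A
  Initial       2.672       3.094
  Change      -0.1414     0.09428
  Equil         2.531       3.188
  solve Keq expr → x = 0.04714; check Q = 0.6269
Then add 1.204 M of J.
Step 3:
                    J           A
  Initial       3.735       3.188
  Change      -0.8967      0.5978
  Equil         2.838       3.786
  solve Keq expr → x = 0.2989; check Q = 0.6269

x = 0.2989 M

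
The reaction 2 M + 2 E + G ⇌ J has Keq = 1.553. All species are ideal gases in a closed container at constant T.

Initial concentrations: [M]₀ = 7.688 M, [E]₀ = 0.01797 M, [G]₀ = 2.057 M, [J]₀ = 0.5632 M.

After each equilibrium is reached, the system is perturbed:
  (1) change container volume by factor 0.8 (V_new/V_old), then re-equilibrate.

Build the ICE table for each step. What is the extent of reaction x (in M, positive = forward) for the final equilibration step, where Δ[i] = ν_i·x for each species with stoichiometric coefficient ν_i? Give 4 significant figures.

Q₀ = 14.35 vs Keq = 1.553 ⇒ Q>K, reverse
Step 1:
                    M           E           G           J
  I             7.688     0.01797       2.057      0.5632
  C           0.03531     0.03531     0.01765    -0.01765
  E             7.723     0.05328       2.075      0.5455
  solve Keq expr → x = -0.01765; check Q = 1.553
Then change container volume by factor 0.8 (V_new/V_old).
Step 2:
                    M           E           G           J
  I             9.654      0.0666       2.593      0.6819
  C          -0.02341    -0.02341     -0.0117      0.0117
  E             9.631     0.04319       2.582      0.6936
  solve Keq expr → x = 0.0117; check Q = 1.553

x = 0.0117 M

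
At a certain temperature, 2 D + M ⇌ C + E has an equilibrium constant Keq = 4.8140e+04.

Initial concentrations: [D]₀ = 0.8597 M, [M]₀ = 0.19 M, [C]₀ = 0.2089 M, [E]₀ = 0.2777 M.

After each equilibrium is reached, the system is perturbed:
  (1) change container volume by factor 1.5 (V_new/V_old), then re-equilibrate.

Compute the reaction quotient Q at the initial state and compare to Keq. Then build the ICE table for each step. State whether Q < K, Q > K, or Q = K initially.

Q₀ = 0.4131; Q < K (proceeds forward)

Q₀ = 0.4131 vs Keq = 4.8140e+04 ⇒ Q<K, forward
Step 1:
                  D         M         C         E
  Initial    0.8597      0.19    0.2089    0.2777
  Change      -0.38     -0.19      0.19      0.19
  Equil      0.4797 1.6838e-05    0.3989    0.4677
  solve Keq expr → x = 0.19; check Q = 4.8140e+04
Then change container volume by factor 1.5 (V_new/V_old).
Step 2:
                  D         M         C         E
  Initial    0.3198 1.1225e-05    0.2659    0.3118
  Change  1.1222e-05 5.6108e-06 -5.6108e-06 -5.6108e-06
  Equil      0.3198 1.6836e-05    0.2659    0.3118
  solve Keq expr → x = -5.6108e-06; check Q = 4.8140e+04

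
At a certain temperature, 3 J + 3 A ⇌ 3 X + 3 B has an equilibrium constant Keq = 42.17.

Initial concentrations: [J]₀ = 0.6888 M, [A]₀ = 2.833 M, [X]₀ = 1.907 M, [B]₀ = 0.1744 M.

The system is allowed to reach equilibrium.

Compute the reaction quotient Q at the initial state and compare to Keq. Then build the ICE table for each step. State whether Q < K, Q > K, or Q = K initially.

Q₀ = 0.004951; Q < K (proceeds forward)

Q₀ = 0.004951 vs Keq = 42.17 ⇒ Q<K, forward
Step 1:
                  J         A         X         B
  init       0.6888     2.833     1.907    0.1744
  Δ         -0.4924   -0.4924    0.4924    0.4924
  eq         0.1964     2.341     2.399    0.6668
  solve Keq expr → x = 0.1641; check Q = 42.17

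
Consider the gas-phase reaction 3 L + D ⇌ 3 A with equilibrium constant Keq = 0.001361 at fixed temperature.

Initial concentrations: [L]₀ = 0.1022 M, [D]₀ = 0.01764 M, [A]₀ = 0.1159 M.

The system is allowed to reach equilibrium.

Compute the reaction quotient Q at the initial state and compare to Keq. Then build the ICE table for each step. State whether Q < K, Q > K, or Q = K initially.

Q₀ = 82.68 vs Keq = 0.001361 ⇒ Q>K, reverse
Step 1:
                    L           D           A
  I            0.1022     0.01764      0.1159
  C            0.1072     0.03572     -0.1072
  E            0.2094     0.05336    0.008735
  solve Keq expr → x = -0.03572; check Q = 0.001361

Q₀ = 82.68; Q > K (proceeds reverse)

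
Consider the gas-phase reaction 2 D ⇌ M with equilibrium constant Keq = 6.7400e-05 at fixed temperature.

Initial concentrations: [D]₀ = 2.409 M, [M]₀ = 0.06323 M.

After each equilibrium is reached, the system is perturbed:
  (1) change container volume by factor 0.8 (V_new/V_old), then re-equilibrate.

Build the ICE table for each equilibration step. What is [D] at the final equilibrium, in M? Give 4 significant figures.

[D]_eq = 3.168 M

Q₀ = 0.0109 vs Keq = 6.7400e-05 ⇒ Q>K, reverse
Step 1:
                  D         M
  Initial     2.409   0.06323
  Change     0.1256   -0.0628
  Equil       2.535 4.3299e-04
  solve Keq expr → x = -0.0628; check Q = 6.7400e-05
Then change container volume by factor 0.8 (V_new/V_old).
Step 2:
                  D         M
  Initial     3.168 5.4124e-04
  Change  -2.7039e-04 1.3519e-04
  Equil       3.168 6.7643e-04
  solve Keq expr → x = 1.3519e-04; check Q = 6.7400e-05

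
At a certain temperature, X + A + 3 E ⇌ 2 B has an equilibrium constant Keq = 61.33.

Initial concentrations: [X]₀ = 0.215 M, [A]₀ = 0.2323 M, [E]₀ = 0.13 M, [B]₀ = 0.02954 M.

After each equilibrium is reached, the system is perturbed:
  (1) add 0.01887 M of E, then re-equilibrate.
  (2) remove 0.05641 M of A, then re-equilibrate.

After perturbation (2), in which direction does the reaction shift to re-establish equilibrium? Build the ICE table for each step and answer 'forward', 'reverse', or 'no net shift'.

Q₀ = 7.952 vs Keq = 61.33 ⇒ Q<K, forward
Step 1:
                   X          A          E          B
  I            0.215     0.2323       0.13    0.02954
  C         -0.01072   -0.01072   -0.03217    0.02144
  E           0.2043     0.2216    0.09783    0.05098
  solve Keq expr → x = 0.01072; check Q = 61.33
Then add 0.01887 M of E.
Step 2:
                   X          A          E          B
  I           0.2043     0.2216     0.1167    0.05098
  C        -0.003229  -0.003229  -0.009687   0.006458
  E            0.201     0.2183      0.107    0.05744
  solve Keq expr → x = 0.003229; check Q = 61.33
Then remove 0.05641 M of A.
Step 3:
                   X          A          E          B
  I            0.201     0.1619      0.107    0.05744
  C         0.001811   0.001811   0.005432  -0.003622
  E           0.2029     0.1637     0.1124    0.05382
  solve Keq expr → x = -0.001811; check Q = 61.33

Direction: reverse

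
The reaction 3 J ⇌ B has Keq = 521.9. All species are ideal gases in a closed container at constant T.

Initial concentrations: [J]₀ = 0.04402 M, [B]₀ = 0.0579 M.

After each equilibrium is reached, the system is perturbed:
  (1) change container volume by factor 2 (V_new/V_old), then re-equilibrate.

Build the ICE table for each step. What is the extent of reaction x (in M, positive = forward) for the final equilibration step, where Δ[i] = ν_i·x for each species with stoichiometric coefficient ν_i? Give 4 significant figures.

Q₀ = 678.8 vs Keq = 521.9 ⇒ Q>K, reverse
Step 1:
                    J           B
  init        0.04402      0.0579
  Δ          0.003688   -0.001229
  eq          0.04771     0.05667
  solve Keq expr → x = -0.001229; check Q = 521.9
Then change container volume by factor 2 (V_new/V_old).
Step 2:
                    J           B
  init        0.02385     0.02834
  Δ           0.01212    -0.00404
  eq          0.03597      0.0243
  solve Keq expr → x = -0.00404; check Q = 521.9

x = -0.00404 M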